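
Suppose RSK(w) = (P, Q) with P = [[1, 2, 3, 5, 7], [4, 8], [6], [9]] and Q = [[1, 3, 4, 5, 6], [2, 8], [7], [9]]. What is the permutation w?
9 1 2 4 6 8 5 7 3

Reverse the RSK construction: for i from n down to 1, find the cell of Q containing i, remove the entry at that cell from P, and reverse-bump it up through P; the value ejected from row 1 is w(i).

Step i=9: Q has 9 at row 4, column 1; remove 9 from row 4 of P and reverse-bump: 9 enters row 3 and ejects 6; 6 enters row 2 and ejects 4; 4 enters row 1 and ejects 3. So w(9) = 3. P is now [[1, 2, 4, 5, 7], [6, 8], [9]].
Step i=8: Q has 8 at row 2, column 2; remove 8 from row 2 of P and reverse-bump: 8 enters row 1 and ejects 7. So w(8) = 7. P is now [[1, 2, 4, 5, 8], [6], [9]].
Step i=7: Q has 7 at row 3, column 1; remove 9 from row 3 of P and reverse-bump: 9 enters row 2 and ejects 6; 6 enters row 1 and ejects 5. So w(7) = 5. P is now [[1, 2, 4, 6, 8], [9]].
Step i=6: Q has 6 at row 1, column 5; remove that cell from P, ejecting 8. So w(6) = 8. P is now [[1, 2, 4, 6], [9]].
Step i=5: Q has 5 at row 1, column 4; remove that cell from P, ejecting 6. So w(5) = 6. P is now [[1, 2, 4], [9]].
Step i=4: Q has 4 at row 1, column 3; remove that cell from P, ejecting 4. So w(4) = 4. P is now [[1, 2], [9]].
Step i=3: Q has 3 at row 1, column 2; remove that cell from P, ejecting 2. So w(3) = 2. P is now [[1], [9]].
Step i=2: Q has 2 at row 2, column 1; remove 9 from row 2 of P and reverse-bump: 9 enters row 1 and ejects 1. So w(2) = 1. P is now [[9]].
Step i=1: Q has 1 at row 1, column 1; remove that cell from P, ejecting 9. So w(1) = 9. P is now [].

So w = 9 1 2 4 6 8 5 7 3.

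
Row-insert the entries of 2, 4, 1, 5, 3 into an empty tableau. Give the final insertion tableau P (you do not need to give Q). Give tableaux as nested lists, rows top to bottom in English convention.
P = [[1, 3, 5], [2, 4]]

Insert 2: appended to row 1. P = [[2]].
Insert 4: appended to row 1. P = [[2, 4]].
Insert 1: 1 bumps 2 from row 1; 2 starts row 2. P = [[1, 4], [2]].
Insert 5: appended to row 1. P = [[1, 4, 5], [2]].
Insert 3: 3 bumps 4 from row 1; 4 appends to row 2. P = [[1, 3, 5], [2, 4]].

So P = [[1, 3, 5], [2, 4]].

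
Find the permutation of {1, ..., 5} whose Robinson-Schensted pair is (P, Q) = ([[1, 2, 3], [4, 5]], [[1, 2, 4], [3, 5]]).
Reverse the RSK construction: for i from n down to 1, find the cell of Q containing i, remove the entry at that cell from P, and reverse-bump it up through P; the value ejected from row 1 is w(i).

Step i=5: Q has 5 at row 2, column 2; remove 5 from row 2 of P and reverse-bump: 5 enters row 1 and ejects 3. So w(5) = 3. P is now [[1, 2, 5], [4]].
Step i=4: Q has 4 at row 1, column 3; remove that cell from P, ejecting 5. So w(4) = 5. P is now [[1, 2], [4]].
Step i=3: Q has 3 at row 2, column 1; remove 4 from row 2 of P and reverse-bump: 4 enters row 1 and ejects 2. So w(3) = 2. P is now [[1, 4]].
Step i=2: Q has 2 at row 1, column 2; remove that cell from P, ejecting 4. So w(2) = 4. P is now [[1]].
Step i=1: Q has 1 at row 1, column 1; remove that cell from P, ejecting 1. So w(1) = 1. P is now [].

So w = 1 4 2 5 3.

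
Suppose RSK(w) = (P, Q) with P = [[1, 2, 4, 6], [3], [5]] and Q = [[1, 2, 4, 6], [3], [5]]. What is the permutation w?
1 5 3 4 2 6

Reverse RSK: for i = n, n-1, ..., 1, locate i in Q, remove the corresponding corner cell from P, and reverse-bump its entry up through P; the value ejected from row 1 is w(i).

So w = 1 5 3 4 2 6.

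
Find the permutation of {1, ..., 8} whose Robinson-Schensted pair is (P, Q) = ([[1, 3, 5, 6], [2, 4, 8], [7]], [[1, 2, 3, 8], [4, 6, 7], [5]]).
Reverse the RSK construction: for i from n down to 1, find the cell of Q containing i, remove the entry at that cell from P, and reverse-bump it up through P; the value ejected from row 1 is w(i).

Step i=8: Q has 8 at row 1, column 4; remove that cell from P, ejecting 6. So w(8) = 6. P is now [[1, 3, 5], [2, 4, 8], [7]].
Step i=7: Q has 7 at row 2, column 3; remove 8 from row 2 of P and reverse-bump: 8 enters row 1 and ejects 5. So w(7) = 5. P is now [[1, 3, 8], [2, 4], [7]].
Step i=6: Q has 6 at row 2, column 2; remove 4 from row 2 of P and reverse-bump: 4 enters row 1 and ejects 3. So w(6) = 3. P is now [[1, 4, 8], [2], [7]].
Step i=5: Q has 5 at row 3, column 1; remove 7 from row 3 of P and reverse-bump: 7 enters row 2 and ejects 2; 2 enters row 1 and ejects 1. So w(5) = 1. P is now [[2, 4, 8], [7]].
Step i=4: Q has 4 at row 2, column 1; remove 7 from row 2 of P and reverse-bump: 7 enters row 1 and ejects 4. So w(4) = 4. P is now [[2, 7, 8]].
Step i=3: Q has 3 at row 1, column 3; remove that cell from P, ejecting 8. So w(3) = 8. P is now [[2, 7]].
Step i=2: Q has 2 at row 1, column 2; remove that cell from P, ejecting 7. So w(2) = 7. P is now [[2]].
Step i=1: Q has 1 at row 1, column 1; remove that cell from P, ejecting 2. So w(1) = 2. P is now [].

So w = 2 7 8 4 1 3 5 6.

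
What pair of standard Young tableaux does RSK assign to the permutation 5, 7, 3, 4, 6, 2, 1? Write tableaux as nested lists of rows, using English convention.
P = [[1, 4, 6], [2, 7], [3], [5]], Q = [[1, 2, 5], [3, 4], [6], [7]]

Insert each entry of the permutation into P by Schensted row insertion, recording in Q the position of each new cell.

Insert 5: appended to row 1. P = [[5]].
Insert 7: appended to row 1. P = [[5, 7]].
Insert 3: 3 bumps 5 from row 1; 5 starts row 2. P = [[3, 7], [5]].
Insert 4: 4 bumps 7 from row 1; 7 appends to row 2. P = [[3, 4], [5, 7]].
Insert 6: appended to row 1. P = [[3, 4, 6], [5, 7]].
Insert 2: 2 bumps 3 from row 1; 3 bumps 5 from row 2; 5 starts row 3. P = [[2, 4, 6], [3, 7], [5]].
Insert 1: 1 bumps 2 from row 1; 2 bumps 3 from row 2; 3 bumps 5 from row 3; 5 starts row 4. P = [[1, 4, 6], [2, 7], [3], [5]].

So P = [[1, 4, 6], [2, 7], [3], [5]], Q = [[1, 2, 5], [3, 4], [6], [7]].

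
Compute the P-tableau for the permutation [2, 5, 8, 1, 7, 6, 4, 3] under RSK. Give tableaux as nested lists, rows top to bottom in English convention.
After inserting 2: P = [[2]].
After inserting 5: P = [[2, 5]].
After inserting 8: P = [[2, 5, 8]].
After inserting 1: P = [[1, 5, 8], [2]].
After inserting 7: P = [[1, 5, 7], [2, 8]].
After inserting 6: P = [[1, 5, 6], [2, 7], [8]].
After inserting 4: P = [[1, 4, 6], [2, 5], [7], [8]].
After inserting 3: P = [[1, 3, 6], [2, 4], [5], [7], [8]].

So P = [[1, 3, 6], [2, 4], [5], [7], [8]].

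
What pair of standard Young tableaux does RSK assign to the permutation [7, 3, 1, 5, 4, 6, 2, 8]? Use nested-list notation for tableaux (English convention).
Insert each entry of the permutation into P by Schensted row insertion, recording in Q the position of each new cell.

Insert 7: appended to row 1. P = [[7]].
Insert 3: 3 bumps 7 from row 1; 7 starts row 2. P = [[3], [7]].
Insert 1: 1 bumps 3 from row 1; 3 bumps 7 from row 2; 7 starts row 3. P = [[1], [3], [7]].
Insert 5: appended to row 1. P = [[1, 5], [3], [7]].
Insert 4: 4 bumps 5 from row 1; 5 appends to row 2. P = [[1, 4], [3, 5], [7]].
Insert 6: appended to row 1. P = [[1, 4, 6], [3, 5], [7]].
Insert 2: 2 bumps 4 from row 1; 4 bumps 5 from row 2; 5 bumps 7 from row 3; 7 starts row 4. P = [[1, 2, 6], [3, 4], [5], [7]].
Insert 8: appended to row 1. P = [[1, 2, 6, 8], [3, 4], [5], [7]].

So P = [[1, 2, 6, 8], [3, 4], [5], [7]], Q = [[1, 4, 6, 8], [2, 5], [3], [7]].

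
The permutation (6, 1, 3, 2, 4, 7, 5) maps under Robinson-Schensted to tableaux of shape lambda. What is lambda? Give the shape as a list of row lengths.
Row-insert each entry into an empty tableau.

After inserting 6: P = [[6]].
After inserting 1: P = [[1], [6]].
After inserting 3: P = [[1, 3], [6]].
After inserting 2: P = [[1, 2], [3], [6]].
After inserting 4: P = [[1, 2, 4], [3], [6]].
After inserting 7: P = [[1, 2, 4, 7], [3], [6]].
After inserting 5: P = [[1, 2, 4, 5], [3, 7], [6]].

The final insertion tableau P = [[1, 2, 4, 5], [3, 7], [6]] has shape [4, 2, 1].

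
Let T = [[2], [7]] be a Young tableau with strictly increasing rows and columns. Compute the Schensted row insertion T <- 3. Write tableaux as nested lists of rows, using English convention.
[[2, 3], [7]]

3 is larger than every entry of row 1, so it is appended to row 1. The new tableau is [[2, 3], [7]].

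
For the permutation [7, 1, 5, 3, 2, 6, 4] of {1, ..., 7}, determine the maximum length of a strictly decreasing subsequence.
4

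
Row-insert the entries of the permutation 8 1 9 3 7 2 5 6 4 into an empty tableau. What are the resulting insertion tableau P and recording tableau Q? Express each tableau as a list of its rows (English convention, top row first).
P = [[1, 2, 4, 6], [3, 5], [7, 9], [8]], Q = [[1, 3, 5, 8], [2, 4], [6, 7], [9]]

Insert each entry of the permutation into P by Schensted row insertion, recording in Q the position of each new cell.

Insert 8: appended to row 1. P = [[8]], Q = [[1]].
Insert 1: 1 bumps 8 from row 1; 8 starts row 2. P = [[1], [8]], Q = [[1], [2]].
Insert 9: appended to row 1. P = [[1, 9], [8]], Q = [[1, 3], [2]].
Insert 3: 3 bumps 9 from row 1; 9 appends to row 2. P = [[1, 3], [8, 9]], Q = [[1, 3], [2, 4]].
Insert 7: appended to row 1. P = [[1, 3, 7], [8, 9]], Q = [[1, 3, 5], [2, 4]].
Insert 2: 2 bumps 3 from row 1; 3 bumps 8 from row 2; 8 starts row 3. P = [[1, 2, 7], [3, 9], [8]], Q = [[1, 3, 5], [2, 4], [6]].
Insert 5: 5 bumps 7 from row 1; 7 bumps 9 from row 2; 9 appends to row 3. P = [[1, 2, 5], [3, 7], [8, 9]], Q = [[1, 3, 5], [2, 4], [6, 7]].
Insert 6: appended to row 1. P = [[1, 2, 5, 6], [3, 7], [8, 9]], Q = [[1, 3, 5, 8], [2, 4], [6, 7]].
Insert 4: 4 bumps 5 from row 1; 5 bumps 7 from row 2; 7 bumps 8 from row 3; 8 starts row 4. P = [[1, 2, 4, 6], [3, 5], [7, 9], [8]], Q = [[1, 3, 5, 8], [2, 4], [6, 7], [9]].

So P = [[1, 2, 4, 6], [3, 5], [7, 9], [8]], Q = [[1, 3, 5, 8], [2, 4], [6, 7], [9]].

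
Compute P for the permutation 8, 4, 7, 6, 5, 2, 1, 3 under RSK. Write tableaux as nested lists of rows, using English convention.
P = [[1, 3], [2, 5], [4], [6], [7], [8]]

Insert 8: appended to row 1. P = [[8]].
Insert 4: 4 bumps 8 from row 1; 8 starts row 2. P = [[4], [8]].
Insert 7: appended to row 1. P = [[4, 7], [8]].
Insert 6: 6 bumps 7 from row 1; 7 bumps 8 from row 2; 8 starts row 3. P = [[4, 6], [7], [8]].
Insert 5: 5 bumps 6 from row 1; 6 bumps 7 from row 2; 7 bumps 8 from row 3; 8 starts row 4. P = [[4, 5], [6], [7], [8]].
Insert 2: 2 bumps 4 from row 1; 4 bumps 6 from row 2; 6 bumps 7 from row 3; 7 bumps 8 from row 4; 8 starts row 5. P = [[2, 5], [4], [6], [7], [8]].
Insert 1: 1 bumps 2 from row 1; 2 bumps 4 from row 2; 4 bumps 6 from row 3; 6 bumps 7 from row 4; 7 bumps 8 from row 5; 8 starts row 6. P = [[1, 5], [2], [4], [6], [7], [8]].
Insert 3: 3 bumps 5 from row 1; 5 appends to row 2. P = [[1, 3], [2, 5], [4], [6], [7], [8]].

So P = [[1, 3], [2, 5], [4], [6], [7], [8]].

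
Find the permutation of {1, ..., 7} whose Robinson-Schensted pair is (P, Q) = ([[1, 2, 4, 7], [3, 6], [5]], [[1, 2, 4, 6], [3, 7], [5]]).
Reverse the RSK construction: for i from n down to 1, find the cell of Q containing i, remove the entry at that cell from P, and reverse-bump it up through P; the value ejected from row 1 is w(i).

Step i=7: Q has 7 at row 2, column 2; remove 6 from row 2 of P and reverse-bump: 6 enters row 1 and ejects 4. So w(7) = 4. P is now [[1, 2, 6, 7], [3], [5]].
Step i=6: Q has 6 at row 1, column 4; remove that cell from P, ejecting 7. So w(6) = 7. P is now [[1, 2, 6], [3], [5]].
Step i=5: Q has 5 at row 3, column 1; remove 5 from row 3 of P and reverse-bump: 5 enters row 2 and ejects 3; 3 enters row 1 and ejects 2. So w(5) = 2. P is now [[1, 3, 6], [5]].
Step i=4: Q has 4 at row 1, column 3; remove that cell from P, ejecting 6. So w(4) = 6. P is now [[1, 3], [5]].
Step i=3: Q has 3 at row 2, column 1; remove 5 from row 2 of P and reverse-bump: 5 enters row 1 and ejects 3. So w(3) = 3. P is now [[1, 5]].
Step i=2: Q has 2 at row 1, column 2; remove that cell from P, ejecting 5. So w(2) = 5. P is now [[1]].
Step i=1: Q has 1 at row 1, column 1; remove that cell from P, ejecting 1. So w(1) = 1. P is now [].

So w = 1 5 3 6 2 7 4.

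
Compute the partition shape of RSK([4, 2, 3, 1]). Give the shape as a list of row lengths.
Row-insert each entry into an empty tableau.

After inserting 4: P = [[4]].
After inserting 2: P = [[2], [4]].
After inserting 3: P = [[2, 3], [4]].
After inserting 1: P = [[1, 3], [2], [4]].

The final insertion tableau P = [[1, 3], [2], [4]] has shape [2, 1, 1].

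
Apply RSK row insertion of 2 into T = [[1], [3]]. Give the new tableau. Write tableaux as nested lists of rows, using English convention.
2 is larger than every entry of row 1, so it is appended to row 1. The new tableau is [[1, 2], [3]].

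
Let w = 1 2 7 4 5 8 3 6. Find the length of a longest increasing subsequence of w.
5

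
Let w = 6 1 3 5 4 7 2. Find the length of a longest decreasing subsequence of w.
4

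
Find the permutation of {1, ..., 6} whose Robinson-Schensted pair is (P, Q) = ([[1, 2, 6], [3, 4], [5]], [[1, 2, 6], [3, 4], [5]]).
3 5 1 4 2 6

Reverse the RSK construction: for i from n down to 1, find the cell of Q containing i, remove the entry at that cell from P, and reverse-bump it up through P; the value ejected from row 1 is w(i).

Step i=6: Q has 6 at row 1, column 3; remove that cell from P, ejecting 6. So w(6) = 6. P is now [[1, 2], [3, 4], [5]].
Step i=5: Q has 5 at row 3, column 1; remove 5 from row 3 of P and reverse-bump: 5 enters row 2 and ejects 4; 4 enters row 1 and ejects 2. So w(5) = 2. P is now [[1, 4], [3, 5]].
Step i=4: Q has 4 at row 2, column 2; remove 5 from row 2 of P and reverse-bump: 5 enters row 1 and ejects 4. So w(4) = 4. P is now [[1, 5], [3]].
Step i=3: Q has 3 at row 2, column 1; remove 3 from row 2 of P and reverse-bump: 3 enters row 1 and ejects 1. So w(3) = 1. P is now [[3, 5]].
Step i=2: Q has 2 at row 1, column 2; remove that cell from P, ejecting 5. So w(2) = 5. P is now [[3]].
Step i=1: Q has 1 at row 1, column 1; remove that cell from P, ejecting 3. So w(1) = 3. P is now [].

So w = 3 5 1 4 2 6.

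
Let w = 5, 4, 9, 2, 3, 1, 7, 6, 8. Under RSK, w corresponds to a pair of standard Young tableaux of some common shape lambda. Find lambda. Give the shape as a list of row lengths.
[4, 2, 2, 1]

Row-insert each entry into an empty tableau.

After inserting 5: P = [[5]].
After inserting 4: P = [[4], [5]].
After inserting 9: P = [[4, 9], [5]].
After inserting 2: P = [[2, 9], [4], [5]].
After inserting 3: P = [[2, 3], [4, 9], [5]].
After inserting 1: P = [[1, 3], [2, 9], [4], [5]].
After inserting 7: P = [[1, 3, 7], [2, 9], [4], [5]].
After inserting 6: P = [[1, 3, 6], [2, 7], [4, 9], [5]].
After inserting 8: P = [[1, 3, 6, 8], [2, 7], [4, 9], [5]].

The final insertion tableau P = [[1, 3, 6, 8], [2, 7], [4, 9], [5]] has shape [4, 2, 2, 1].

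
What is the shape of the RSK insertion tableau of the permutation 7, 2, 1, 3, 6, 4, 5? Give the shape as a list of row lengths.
Row-insert each entry into an empty tableau.

After inserting 7: P = [[7]].
After inserting 2: P = [[2], [7]].
After inserting 1: P = [[1], [2], [7]].
After inserting 3: P = [[1, 3], [2], [7]].
After inserting 6: P = [[1, 3, 6], [2], [7]].
After inserting 4: P = [[1, 3, 4], [2, 6], [7]].
After inserting 5: P = [[1, 3, 4, 5], [2, 6], [7]].

The final insertion tableau P = [[1, 3, 4, 5], [2, 6], [7]] has shape [4, 2, 1].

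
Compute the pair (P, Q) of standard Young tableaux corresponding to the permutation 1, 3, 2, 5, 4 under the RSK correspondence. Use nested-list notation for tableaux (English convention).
P = [[1, 2, 4], [3, 5]], Q = [[1, 2, 4], [3, 5]]

Insert each entry of the permutation into P by Schensted row insertion, recording in Q the position of each new cell.

Insert 1: appended to row 1. P = [[1]], Q = [[1]].
Insert 3: appended to row 1. P = [[1, 3]], Q = [[1, 2]].
Insert 2: 2 bumps 3 from row 1; 3 starts row 2. P = [[1, 2], [3]], Q = [[1, 2], [3]].
Insert 5: appended to row 1. P = [[1, 2, 5], [3]], Q = [[1, 2, 4], [3]].
Insert 4: 4 bumps 5 from row 1; 5 appends to row 2. P = [[1, 2, 4], [3, 5]], Q = [[1, 2, 4], [3, 5]].

So P = [[1, 2, 4], [3, 5]], Q = [[1, 2, 4], [3, 5]].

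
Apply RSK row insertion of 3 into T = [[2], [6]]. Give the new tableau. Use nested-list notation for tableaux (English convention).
3 is larger than every entry of row 1, so it is appended to row 1. The new tableau is [[2, 3], [6]].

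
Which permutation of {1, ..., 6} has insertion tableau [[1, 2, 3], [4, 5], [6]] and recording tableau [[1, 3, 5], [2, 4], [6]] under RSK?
Reverse the RSK construction: for i from n down to 1, find the cell of Q containing i, remove the entry at that cell from P, and reverse-bump it up through P; the value ejected from row 1 is w(i).

Step i=6: Q has 6 at row 3, column 1; remove 6 from row 3 of P and reverse-bump: 6 enters row 2 and ejects 5; 5 enters row 1 and ejects 3. So w(6) = 3. P is now [[1, 2, 5], [4, 6]].
Step i=5: Q has 5 at row 1, column 3; remove that cell from P, ejecting 5. So w(5) = 5. P is now [[1, 2], [4, 6]].
Step i=4: Q has 4 at row 2, column 2; remove 6 from row 2 of P and reverse-bump: 6 enters row 1 and ejects 2. So w(4) = 2. P is now [[1, 6], [4]].
Step i=3: Q has 3 at row 1, column 2; remove that cell from P, ejecting 6. So w(3) = 6. P is now [[1], [4]].
Step i=2: Q has 2 at row 2, column 1; remove 4 from row 2 of P and reverse-bump: 4 enters row 1 and ejects 1. So w(2) = 1. P is now [[4]].
Step i=1: Q has 1 at row 1, column 1; remove that cell from P, ejecting 4. So w(1) = 4. P is now [].

So w = 4 1 6 2 5 3.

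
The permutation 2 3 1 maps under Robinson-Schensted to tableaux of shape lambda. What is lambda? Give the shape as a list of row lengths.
Row-insert each entry into an empty tableau.

After inserting 2: P = [[2]].
After inserting 3: P = [[2, 3]].
After inserting 1: P = [[1, 3], [2]].

The final insertion tableau P = [[1, 3], [2]] has shape [2, 1].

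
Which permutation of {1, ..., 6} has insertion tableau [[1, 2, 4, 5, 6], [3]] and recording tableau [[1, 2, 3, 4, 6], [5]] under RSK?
1 3 4 5 2 6

Reverse the RSK construction: for i from n down to 1, find the cell of Q containing i, remove the entry at that cell from P, and reverse-bump it up through P; the value ejected from row 1 is w(i).

Step i=6: Q has 6 at row 1, column 5; remove that cell from P, ejecting 6. So w(6) = 6. P is now [[1, 2, 4, 5], [3]].
Step i=5: Q has 5 at row 2, column 1; remove 3 from row 2 of P and reverse-bump: 3 enters row 1 and ejects 2. So w(5) = 2. P is now [[1, 3, 4, 5]].
Step i=4: Q has 4 at row 1, column 4; remove that cell from P, ejecting 5. So w(4) = 5. P is now [[1, 3, 4]].
Step i=3: Q has 3 at row 1, column 3; remove that cell from P, ejecting 4. So w(3) = 4. P is now [[1, 3]].
Step i=2: Q has 2 at row 1, column 2; remove that cell from P, ejecting 3. So w(2) = 3. P is now [[1]].
Step i=1: Q has 1 at row 1, column 1; remove that cell from P, ejecting 1. So w(1) = 1. P is now [].

So w = 1 3 4 5 2 6.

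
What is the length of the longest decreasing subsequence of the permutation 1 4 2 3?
2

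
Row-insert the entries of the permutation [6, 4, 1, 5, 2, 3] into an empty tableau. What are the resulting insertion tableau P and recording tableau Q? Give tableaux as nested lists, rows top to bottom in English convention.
Insert each entry of the permutation into P by Schensted row insertion, recording in Q the position of each new cell.

After inserting 6: P = [[6]].
After inserting 4: P = [[4], [6]].
After inserting 1: P = [[1], [4], [6]].
After inserting 5: P = [[1, 5], [4], [6]].
After inserting 2: P = [[1, 2], [4, 5], [6]].
After inserting 3: P = [[1, 2, 3], [4, 5], [6]].

So P = [[1, 2, 3], [4, 5], [6]], Q = [[1, 4, 6], [2, 5], [3]].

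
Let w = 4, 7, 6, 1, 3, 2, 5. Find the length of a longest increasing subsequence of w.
3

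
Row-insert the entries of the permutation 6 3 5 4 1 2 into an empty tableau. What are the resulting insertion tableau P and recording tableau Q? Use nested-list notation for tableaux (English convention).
Insert each entry of the permutation into P by Schensted row insertion, recording in Q the position of each new cell.

Insert 6: appended to row 1. P = [[6]].
Insert 3: 3 bumps 6 from row 1; 6 starts row 2. P = [[3], [6]].
Insert 5: appended to row 1. P = [[3, 5], [6]].
Insert 4: 4 bumps 5 from row 1; 5 bumps 6 from row 2; 6 starts row 3. P = [[3, 4], [5], [6]].
Insert 1: 1 bumps 3 from row 1; 3 bumps 5 from row 2; 5 bumps 6 from row 3; 6 starts row 4. P = [[1, 4], [3], [5], [6]].
Insert 2: 2 bumps 4 from row 1; 4 appends to row 2. P = [[1, 2], [3, 4], [5], [6]].

So P = [[1, 2], [3, 4], [5], [6]], Q = [[1, 3], [2, 6], [4], [5]].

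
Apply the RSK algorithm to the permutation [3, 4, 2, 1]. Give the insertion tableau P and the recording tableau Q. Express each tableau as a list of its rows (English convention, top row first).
P = [[1, 4], [2], [3]], Q = [[1, 2], [3], [4]]

Insert each entry of the permutation into P by Schensted row insertion, recording in Q the position of each new cell.

Insert 3: appended to row 1. P = [[3]].
Insert 4: appended to row 1. P = [[3, 4]].
Insert 2: 2 bumps 3 from row 1; 3 starts row 2. P = [[2, 4], [3]].
Insert 1: 1 bumps 2 from row 1; 2 bumps 3 from row 2; 3 starts row 3. P = [[1, 4], [2], [3]].

So P = [[1, 4], [2], [3]], Q = [[1, 2], [3], [4]].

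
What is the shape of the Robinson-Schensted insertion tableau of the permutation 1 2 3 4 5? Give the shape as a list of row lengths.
Row-insert each entry into an empty tableau.

After inserting 1: P = [[1]].
After inserting 2: P = [[1, 2]].
After inserting 3: P = [[1, 2, 3]].
After inserting 4: P = [[1, 2, 3, 4]].
After inserting 5: P = [[1, 2, 3, 4, 5]].

The final insertion tableau P = [[1, 2, 3, 4, 5]] has shape [5].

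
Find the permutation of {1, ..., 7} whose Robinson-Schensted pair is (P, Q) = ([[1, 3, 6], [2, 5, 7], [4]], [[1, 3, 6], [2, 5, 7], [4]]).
Reverse the RSK construction: for i from n down to 1, find the cell of Q containing i, remove the entry at that cell from P, and reverse-bump it up through P; the value ejected from row 1 is w(i).

Step i=7: Q has 7 at row 2, column 3; remove 7 from row 2 of P and reverse-bump: 7 enters row 1 and ejects 6. So w(7) = 6. P is now [[1, 3, 7], [2, 5], [4]].
Step i=6: Q has 6 at row 1, column 3; remove that cell from P, ejecting 7. So w(6) = 7. P is now [[1, 3], [2, 5], [4]].
Step i=5: Q has 5 at row 2, column 2; remove 5 from row 2 of P and reverse-bump: 5 enters row 1 and ejects 3. So w(5) = 3. P is now [[1, 5], [2], [4]].
Step i=4: Q has 4 at row 3, column 1; remove 4 from row 3 of P and reverse-bump: 4 enters row 2 and ejects 2; 2 enters row 1 and ejects 1. So w(4) = 1. P is now [[2, 5], [4]].
Step i=3: Q has 3 at row 1, column 2; remove that cell from P, ejecting 5. So w(3) = 5. P is now [[2], [4]].
Step i=2: Q has 2 at row 2, column 1; remove 4 from row 2 of P and reverse-bump: 4 enters row 1 and ejects 2. So w(2) = 2. P is now [[4]].
Step i=1: Q has 1 at row 1, column 1; remove that cell from P, ejecting 4. So w(1) = 4. P is now [].

So w = 4 2 5 1 3 7 6.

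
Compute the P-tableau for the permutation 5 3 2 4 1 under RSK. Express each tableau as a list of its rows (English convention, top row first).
Insert 5: appended to row 1. P = [[5]].
Insert 3: 3 bumps 5 from row 1; 5 starts row 2. P = [[3], [5]].
Insert 2: 2 bumps 3 from row 1; 3 bumps 5 from row 2; 5 starts row 3. P = [[2], [3], [5]].
Insert 4: appended to row 1. P = [[2, 4], [3], [5]].
Insert 1: 1 bumps 2 from row 1; 2 bumps 3 from row 2; 3 bumps 5 from row 3; 5 starts row 4. P = [[1, 4], [2], [3], [5]].

So P = [[1, 4], [2], [3], [5]].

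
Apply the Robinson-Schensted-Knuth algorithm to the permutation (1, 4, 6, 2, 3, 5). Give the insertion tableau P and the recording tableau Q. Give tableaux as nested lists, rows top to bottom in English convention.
Insert each entry of the permutation into P by Schensted row insertion, recording in Q the position of each new cell.

After inserting 1: P = [[1]].
After inserting 4: P = [[1, 4]].
After inserting 6: P = [[1, 4, 6]].
After inserting 2: P = [[1, 2, 6], [4]].
After inserting 3: P = [[1, 2, 3], [4, 6]].
After inserting 5: P = [[1, 2, 3, 5], [4, 6]].

So P = [[1, 2, 3, 5], [4, 6]], Q = [[1, 2, 3, 6], [4, 5]].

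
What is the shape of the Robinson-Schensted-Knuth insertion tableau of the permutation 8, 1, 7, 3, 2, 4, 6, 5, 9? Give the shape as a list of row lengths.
[5, 2, 1, 1]

Row-insert each entry into an empty tableau.

After inserting 8: P = [[8]].
After inserting 1: P = [[1], [8]].
After inserting 7: P = [[1, 7], [8]].
After inserting 3: P = [[1, 3], [7], [8]].
After inserting 2: P = [[1, 2], [3], [7], [8]].
After inserting 4: P = [[1, 2, 4], [3], [7], [8]].
After inserting 6: P = [[1, 2, 4, 6], [3], [7], [8]].
After inserting 5: P = [[1, 2, 4, 5], [3, 6], [7], [8]].
After inserting 9: P = [[1, 2, 4, 5, 9], [3, 6], [7], [8]].

The final insertion tableau P = [[1, 2, 4, 5, 9], [3, 6], [7], [8]] has shape [5, 2, 1, 1].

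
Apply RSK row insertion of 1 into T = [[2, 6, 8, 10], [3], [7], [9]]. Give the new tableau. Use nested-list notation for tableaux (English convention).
[[1, 6, 8, 10], [2], [3], [7], [9]]

In row 1, 1 replaces 2 (the leftmost entry greater than 1); 2 is bumped to row 2. In row 2, 2 replaces 3 (the leftmost entry greater than 2); 3 is bumped to row 3. In row 3, 3 replaces 7 (the leftmost entry greater than 3); 7 is bumped to row 4. In row 4, 7 replaces 9 (the leftmost entry greater than 7); 9 is bumped to row 5. 9 starts a new row 5. The new tableau is [[1, 6, 8, 10], [2], [3], [7], [9]].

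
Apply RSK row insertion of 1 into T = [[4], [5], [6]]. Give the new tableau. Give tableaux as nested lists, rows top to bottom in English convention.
In row 1, 1 replaces 4 (the leftmost entry greater than 1); 4 is bumped to row 2. In row 2, 4 replaces 5 (the leftmost entry greater than 4); 5 is bumped to row 3. In row 3, 5 replaces 6 (the leftmost entry greater than 5); 6 is bumped to row 4. 6 starts a new row 4. The new tableau is [[1], [4], [5], [6]].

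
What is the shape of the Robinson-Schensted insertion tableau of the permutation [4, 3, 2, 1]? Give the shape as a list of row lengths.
RSK row insertion gives P = [[1], [2], [3], [4]], which has shape [1, 1, 1, 1].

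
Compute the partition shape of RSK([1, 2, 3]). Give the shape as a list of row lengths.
[3]

Row-insert each entry into an empty tableau.

After inserting 1: P = [[1]].
After inserting 2: P = [[1, 2]].
After inserting 3: P = [[1, 2, 3]].

The final insertion tableau P = [[1, 2, 3]] has shape [3].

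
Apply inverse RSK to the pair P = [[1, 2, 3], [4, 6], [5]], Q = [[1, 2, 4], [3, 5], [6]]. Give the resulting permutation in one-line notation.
Reverse RSK: for i = n, n-1, ..., 1, locate i in Q, remove the corresponding corner cell from P, and reverse-bump its entry up through P; the value ejected from row 1 is w(i).

So w = 1 5 2 6 4 3.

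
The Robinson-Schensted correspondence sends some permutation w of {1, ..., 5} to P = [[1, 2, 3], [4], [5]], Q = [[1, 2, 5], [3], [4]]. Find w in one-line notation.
Reverse the RSK construction: for i from n down to 1, find the cell of Q containing i, remove the entry at that cell from P, and reverse-bump it up through P; the value ejected from row 1 is w(i).

Step i=5: Q has 5 at row 1, column 3; remove that cell from P, ejecting 3. So w(5) = 3. P is now [[1, 2], [4], [5]].
Step i=4: Q has 4 at row 3, column 1; remove 5 from row 3 of P and reverse-bump: 5 enters row 2 and ejects 4; 4 enters row 1 and ejects 2. So w(4) = 2. P is now [[1, 4], [5]].
Step i=3: Q has 3 at row 2, column 1; remove 5 from row 2 of P and reverse-bump: 5 enters row 1 and ejects 4. So w(3) = 4. P is now [[1, 5]].
Step i=2: Q has 2 at row 1, column 2; remove that cell from P, ejecting 5. So w(2) = 5. P is now [[1]].
Step i=1: Q has 1 at row 1, column 1; remove that cell from P, ejecting 1. So w(1) = 1. P is now [].

So w = 1 5 4 2 3.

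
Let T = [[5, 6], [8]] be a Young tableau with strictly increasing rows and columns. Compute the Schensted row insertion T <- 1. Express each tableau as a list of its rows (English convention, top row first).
[[1, 6], [5], [8]]

In row 1, 1 replaces 5 (the leftmost entry greater than 1); 5 is bumped to row 2. In row 2, 5 replaces 8 (the leftmost entry greater than 5); 8 is bumped to row 3. 8 starts a new row 3. The new tableau is [[1, 6], [5], [8]].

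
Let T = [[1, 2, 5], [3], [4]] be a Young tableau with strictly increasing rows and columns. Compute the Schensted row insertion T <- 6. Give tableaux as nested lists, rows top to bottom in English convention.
[[1, 2, 5, 6], [3], [4]]

6 is larger than every entry of row 1, so it is appended to row 1. The new tableau is [[1, 2, 5, 6], [3], [4]].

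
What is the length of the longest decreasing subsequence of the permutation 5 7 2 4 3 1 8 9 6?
4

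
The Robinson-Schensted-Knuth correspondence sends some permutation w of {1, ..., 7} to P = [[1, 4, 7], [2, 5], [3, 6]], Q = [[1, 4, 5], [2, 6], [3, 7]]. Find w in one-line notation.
Reverse the RSK construction: for i from n down to 1, find the cell of Q containing i, remove the entry at that cell from P, and reverse-bump it up through P; the value ejected from row 1 is w(i).

Step i=7: Q has 7 at row 3, column 2; remove 6 from row 3 of P and reverse-bump: 6 enters row 2 and ejects 5; 5 enters row 1 and ejects 4. So w(7) = 4. P is now [[1, 5, 7], [2, 6], [3]].
Step i=6: Q has 6 at row 2, column 2; remove 6 from row 2 of P and reverse-bump: 6 enters row 1 and ejects 5. So w(6) = 5. P is now [[1, 6, 7], [2], [3]].
Step i=5: Q has 5 at row 1, column 3; remove that cell from P, ejecting 7. So w(5) = 7. P is now [[1, 6], [2], [3]].
Step i=4: Q has 4 at row 1, column 2; remove that cell from P, ejecting 6. So w(4) = 6. P is now [[1], [2], [3]].
Step i=3: Q has 3 at row 3, column 1; remove 3 from row 3 of P and reverse-bump: 3 enters row 2 and ejects 2; 2 enters row 1 and ejects 1. So w(3) = 1. P is now [[2], [3]].
Step i=2: Q has 2 at row 2, column 1; remove 3 from row 2 of P and reverse-bump: 3 enters row 1 and ejects 2. So w(2) = 2. P is now [[3]].
Step i=1: Q has 1 at row 1, column 1; remove that cell from P, ejecting 3. So w(1) = 3. P is now [].

So w = 3 2 1 6 7 5 4.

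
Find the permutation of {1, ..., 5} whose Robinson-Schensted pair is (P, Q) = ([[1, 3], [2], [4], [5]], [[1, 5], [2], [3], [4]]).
Reverse the RSK construction: for i from n down to 1, find the cell of Q containing i, remove the entry at that cell from P, and reverse-bump it up through P; the value ejected from row 1 is w(i).

Step i=5: Q has 5 at row 1, column 2; remove that cell from P, ejecting 3. So w(5) = 3. P is now [[1], [2], [4], [5]].
Step i=4: Q has 4 at row 4, column 1; remove 5 from row 4 of P and reverse-bump: 5 enters row 3 and ejects 4; 4 enters row 2 and ejects 2; 2 enters row 1 and ejects 1. So w(4) = 1. P is now [[2], [4], [5]].
Step i=3: Q has 3 at row 3, column 1; remove 5 from row 3 of P and reverse-bump: 5 enters row 2 and ejects 4; 4 enters row 1 and ejects 2. So w(3) = 2. P is now [[4], [5]].
Step i=2: Q has 2 at row 2, column 1; remove 5 from row 2 of P and reverse-bump: 5 enters row 1 and ejects 4. So w(2) = 4. P is now [[5]].
Step i=1: Q has 1 at row 1, column 1; remove that cell from P, ejecting 5. So w(1) = 5. P is now [].

So w = 5 4 2 1 3.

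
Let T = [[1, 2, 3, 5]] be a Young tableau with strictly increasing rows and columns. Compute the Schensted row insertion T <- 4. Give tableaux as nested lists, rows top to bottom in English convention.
[[1, 2, 3, 4], [5]]

In row 1, 4 replaces 5 (the leftmost entry greater than 4); 5 is bumped to row 2. 5 starts a new row 2. The new tableau is [[1, 2, 3, 4], [5]].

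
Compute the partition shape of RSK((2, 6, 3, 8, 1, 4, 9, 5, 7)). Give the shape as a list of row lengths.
RSK row insertion gives P = [[1, 3, 4, 5, 7], [2, 8, 9], [6]], which has shape [5, 3, 1].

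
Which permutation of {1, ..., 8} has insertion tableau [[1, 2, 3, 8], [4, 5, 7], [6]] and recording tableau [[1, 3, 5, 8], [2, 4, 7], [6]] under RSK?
Reverse the RSK construction: for i from n down to 1, find the cell of Q containing i, remove the entry at that cell from P, and reverse-bump it up through P; the value ejected from row 1 is w(i).

Step i=8: Q has 8 at row 1, column 4; remove that cell from P, ejecting 8. So w(8) = 8. P is now [[1, 2, 3], [4, 5, 7], [6]].
Step i=7: Q has 7 at row 2, column 3; remove 7 from row 2 of P and reverse-bump: 7 enters row 1 and ejects 3. So w(7) = 3. P is now [[1, 2, 7], [4, 5], [6]].
Step i=6: Q has 6 at row 3, column 1; remove 6 from row 3 of P and reverse-bump: 6 enters row 2 and ejects 5; 5 enters row 1 and ejects 2. So w(6) = 2. P is now [[1, 5, 7], [4, 6]].
Step i=5: Q has 5 at row 1, column 3; remove that cell from P, ejecting 7. So w(5) = 7. P is now [[1, 5], [4, 6]].
Step i=4: Q has 4 at row 2, column 2; remove 6 from row 2 of P and reverse-bump: 6 enters row 1 and ejects 5. So w(4) = 5. P is now [[1, 6], [4]].
Step i=3: Q has 3 at row 1, column 2; remove that cell from P, ejecting 6. So w(3) = 6. P is now [[1], [4]].
Step i=2: Q has 2 at row 2, column 1; remove 4 from row 2 of P and reverse-bump: 4 enters row 1 and ejects 1. So w(2) = 1. P is now [[4]].
Step i=1: Q has 1 at row 1, column 1; remove that cell from P, ejecting 4. So w(1) = 4. P is now [].

So w = 4 1 6 5 7 2 3 8.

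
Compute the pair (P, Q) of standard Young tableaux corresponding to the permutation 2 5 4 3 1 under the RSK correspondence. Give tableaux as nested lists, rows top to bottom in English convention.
Insert each entry of the permutation into P by Schensted row insertion, recording in Q the position of each new cell.

Insert 2: appended to row 1. P = [[2]].
Insert 5: appended to row 1. P = [[2, 5]].
Insert 4: 4 bumps 5 from row 1; 5 starts row 2. P = [[2, 4], [5]].
Insert 3: 3 bumps 4 from row 1; 4 bumps 5 from row 2; 5 starts row 3. P = [[2, 3], [4], [5]].
Insert 1: 1 bumps 2 from row 1; 2 bumps 4 from row 2; 4 bumps 5 from row 3; 5 starts row 4. P = [[1, 3], [2], [4], [5]].

So P = [[1, 3], [2], [4], [5]], Q = [[1, 2], [3], [4], [5]].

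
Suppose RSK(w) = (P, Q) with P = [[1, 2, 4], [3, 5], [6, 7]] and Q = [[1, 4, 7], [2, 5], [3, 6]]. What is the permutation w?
Reverse the RSK construction: for i from n down to 1, find the cell of Q containing i, remove the entry at that cell from P, and reverse-bump it up through P; the value ejected from row 1 is w(i).

Step i=7: Q has 7 at row 1, column 3; remove that cell from P, ejecting 4. So w(7) = 4. P is now [[1, 2], [3, 5], [6, 7]].
Step i=6: Q has 6 at row 3, column 2; remove 7 from row 3 of P and reverse-bump: 7 enters row 2 and ejects 5; 5 enters row 1 and ejects 2. So w(6) = 2. P is now [[1, 5], [3, 7], [6]].
Step i=5: Q has 5 at row 2, column 2; remove 7 from row 2 of P and reverse-bump: 7 enters row 1 and ejects 5. So w(5) = 5. P is now [[1, 7], [3], [6]].
Step i=4: Q has 4 at row 1, column 2; remove that cell from P, ejecting 7. So w(4) = 7. P is now [[1], [3], [6]].
Step i=3: Q has 3 at row 3, column 1; remove 6 from row 3 of P and reverse-bump: 6 enters row 2 and ejects 3; 3 enters row 1 and ejects 1. So w(3) = 1. P is now [[3], [6]].
Step i=2: Q has 2 at row 2, column 1; remove 6 from row 2 of P and reverse-bump: 6 enters row 1 and ejects 3. So w(2) = 3. P is now [[6]].
Step i=1: Q has 1 at row 1, column 1; remove that cell from P, ejecting 6. So w(1) = 6. P is now [].

So w = 6 3 1 7 5 2 4.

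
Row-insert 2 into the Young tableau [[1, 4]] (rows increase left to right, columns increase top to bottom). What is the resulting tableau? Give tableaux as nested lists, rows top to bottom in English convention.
In row 1, 2 replaces 4 (the leftmost entry greater than 2); 4 is bumped to row 2. 4 starts a new row 2. The new tableau is [[1, 2], [4]].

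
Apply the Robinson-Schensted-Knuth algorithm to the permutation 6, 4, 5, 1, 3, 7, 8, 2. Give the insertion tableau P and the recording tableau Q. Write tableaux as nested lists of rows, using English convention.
Insert each entry of the permutation into P by Schensted row insertion, recording in Q the position of each new cell.

Insert 6: appended to row 1. P = [[6]], Q = [[1]].
Insert 4: 4 bumps 6 from row 1; 6 starts row 2. P = [[4], [6]], Q = [[1], [2]].
Insert 5: appended to row 1. P = [[4, 5], [6]], Q = [[1, 3], [2]].
Insert 1: 1 bumps 4 from row 1; 4 bumps 6 from row 2; 6 starts row 3. P = [[1, 5], [4], [6]], Q = [[1, 3], [2], [4]].
Insert 3: 3 bumps 5 from row 1; 5 appends to row 2. P = [[1, 3], [4, 5], [6]], Q = [[1, 3], [2, 5], [4]].
Insert 7: appended to row 1. P = [[1, 3, 7], [4, 5], [6]], Q = [[1, 3, 6], [2, 5], [4]].
Insert 8: appended to row 1. P = [[1, 3, 7, 8], [4, 5], [6]], Q = [[1, 3, 6, 7], [2, 5], [4]].
Insert 2: 2 bumps 3 from row 1; 3 bumps 4 from row 2; 4 bumps 6 from row 3; 6 starts row 4. P = [[1, 2, 7, 8], [3, 5], [4], [6]], Q = [[1, 3, 6, 7], [2, 5], [4], [8]].

So P = [[1, 2, 7, 8], [3, 5], [4], [6]], Q = [[1, 3, 6, 7], [2, 5], [4], [8]].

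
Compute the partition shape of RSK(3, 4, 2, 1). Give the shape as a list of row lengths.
[2, 1, 1]

Row-insert each entry into an empty tableau.

After inserting 3: P = [[3]].
After inserting 4: P = [[3, 4]].
After inserting 2: P = [[2, 4], [3]].
After inserting 1: P = [[1, 4], [2], [3]].

The final insertion tableau P = [[1, 4], [2], [3]] has shape [2, 1, 1].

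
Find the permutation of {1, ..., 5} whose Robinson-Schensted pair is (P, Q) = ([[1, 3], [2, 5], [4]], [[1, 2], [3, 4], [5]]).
Reverse RSK: for i = n, n-1, ..., 1, locate i in Q, remove the corresponding corner cell from P, and reverse-bump its entry up through P; the value ejected from row 1 is w(i).

So w = 4 5 2 3 1.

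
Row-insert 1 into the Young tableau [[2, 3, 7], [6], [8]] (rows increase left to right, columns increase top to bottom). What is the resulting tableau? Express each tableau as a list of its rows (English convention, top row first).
[[1, 3, 7], [2], [6], [8]]

In row 1, 1 replaces 2 (the leftmost entry greater than 1); 2 is bumped to row 2. In row 2, 2 replaces 6 (the leftmost entry greater than 2); 6 is bumped to row 3. In row 3, 6 replaces 8 (the leftmost entry greater than 6); 8 is bumped to row 4. 8 starts a new row 4. The new tableau is [[1, 3, 7], [2], [6], [8]].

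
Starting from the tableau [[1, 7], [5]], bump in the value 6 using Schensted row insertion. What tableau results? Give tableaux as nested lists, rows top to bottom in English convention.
In row 1, 6 replaces 7 (the leftmost entry greater than 6); 7 is bumped to row 2. 7 is appended to row 2. The new tableau is [[1, 6], [5, 7]].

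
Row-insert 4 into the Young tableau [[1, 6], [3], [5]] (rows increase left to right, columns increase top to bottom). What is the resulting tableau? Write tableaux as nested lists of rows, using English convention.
In row 1, 4 replaces 6 (the leftmost entry greater than 4); 6 is bumped to row 2. 6 is appended to row 2. The new tableau is [[1, 4], [3, 6], [5]].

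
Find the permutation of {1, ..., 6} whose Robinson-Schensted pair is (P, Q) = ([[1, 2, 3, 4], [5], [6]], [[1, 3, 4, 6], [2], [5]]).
6 1 2 5 3 4

Reverse RSK: for i = n, n-1, ..., 1, locate i in Q, remove the corresponding corner cell from P, and reverse-bump its entry up through P; the value ejected from row 1 is w(i).

So w = 6 1 2 5 3 4.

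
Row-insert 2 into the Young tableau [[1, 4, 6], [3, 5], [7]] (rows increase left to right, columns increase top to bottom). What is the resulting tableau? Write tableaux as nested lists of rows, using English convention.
[[1, 2, 6], [3, 4], [5], [7]]

In row 1, 2 replaces 4 (the leftmost entry greater than 2); 4 is bumped to row 2. In row 2, 4 replaces 5 (the leftmost entry greater than 4); 5 is bumped to row 3. In row 3, 5 replaces 7 (the leftmost entry greater than 5); 7 is bumped to row 4. 7 starts a new row 4. The new tableau is [[1, 2, 6], [3, 4], [5], [7]].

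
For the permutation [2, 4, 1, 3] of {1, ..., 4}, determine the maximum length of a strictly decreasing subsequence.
2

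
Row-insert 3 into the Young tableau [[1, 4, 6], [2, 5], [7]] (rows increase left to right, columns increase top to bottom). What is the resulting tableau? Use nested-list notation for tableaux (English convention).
[[1, 3, 6], [2, 4], [5], [7]]

In row 1, 3 replaces 4 (the leftmost entry greater than 3); 4 is bumped to row 2. In row 2, 4 replaces 5 (the leftmost entry greater than 4); 5 is bumped to row 3. In row 3, 5 replaces 7 (the leftmost entry greater than 5); 7 is bumped to row 4. 7 starts a new row 4. The new tableau is [[1, 3, 6], [2, 4], [5], [7]].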